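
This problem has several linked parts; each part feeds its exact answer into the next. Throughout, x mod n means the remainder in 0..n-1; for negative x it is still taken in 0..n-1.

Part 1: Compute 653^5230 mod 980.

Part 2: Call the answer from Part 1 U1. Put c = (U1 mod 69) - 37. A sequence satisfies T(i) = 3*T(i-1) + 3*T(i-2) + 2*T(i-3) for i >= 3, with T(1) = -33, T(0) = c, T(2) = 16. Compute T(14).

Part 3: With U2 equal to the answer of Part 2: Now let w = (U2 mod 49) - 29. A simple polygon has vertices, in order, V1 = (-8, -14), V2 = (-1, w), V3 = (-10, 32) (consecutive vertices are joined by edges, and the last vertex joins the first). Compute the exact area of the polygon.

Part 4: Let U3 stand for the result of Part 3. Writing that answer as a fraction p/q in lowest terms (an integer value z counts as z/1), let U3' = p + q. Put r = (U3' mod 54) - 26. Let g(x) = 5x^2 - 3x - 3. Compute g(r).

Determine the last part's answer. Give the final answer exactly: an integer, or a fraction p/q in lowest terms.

Part 1: squarings mod 980: 653^1=653, 653^2=109, 653^4=121, 653^8=921, 653^16=541, 653^32=641, 653^64=261, 653^128=501, 653^256=121, 653^512=921, 653^1024=541, 653^2048=641, 653^4096=261; 653^5230 = 653^2 * 653^4 * 653^8 * 653^32 * 653^64 * 653^1024 * 653^4096 = 849 (mod 980); answer 849
Part 2: U1 = 849; c = -16; T(3) = 3*(16) + 3*(-33) + 2*(-16) = -83; iterating: T(3)=-83, T(4)=-267, T(5)=-1018, T(6)=-4021, T(7)=-15651, T(8)=-61052, T(9)=-238151, T(10)=-928911, T(11)=-3623290, T(12)=-14132905, T(13)=-55126407, T(14)=-215024516; answer -215024516
Part 3: U2 = -215024516; w = -1; cross terms: (-8*-1 - -1*-14)=-6, (-1*32 - -10*-1)=-42, (-10*-14 - -8*32)=396; twice the area = |348| = 348; area = 174; answer 174
Part 4: U3 = 174; threaded value p + q = 175; r = -13; 5*(-13)^2 - 3*(-13)^1 - 3 = (845) + (39) + (-3) = 881; answer 881

881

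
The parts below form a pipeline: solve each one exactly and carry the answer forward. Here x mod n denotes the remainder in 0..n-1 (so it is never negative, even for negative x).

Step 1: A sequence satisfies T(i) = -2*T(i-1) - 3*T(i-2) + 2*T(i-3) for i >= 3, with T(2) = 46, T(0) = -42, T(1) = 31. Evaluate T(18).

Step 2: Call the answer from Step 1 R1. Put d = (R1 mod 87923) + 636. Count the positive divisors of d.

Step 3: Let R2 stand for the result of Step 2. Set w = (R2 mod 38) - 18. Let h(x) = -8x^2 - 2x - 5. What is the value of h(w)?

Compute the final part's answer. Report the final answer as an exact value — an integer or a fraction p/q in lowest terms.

-785

Step 1: T(3) = -2*(46) - 3*(31) + 2*(-42) = -269; iterating: T(3)=-269, T(4)=462, T(5)=-25, T(6)=-1874, T(7)=4747, T(8)=-3922, T(9)=-10145, T(10)=41550, T(11)=-60509, T(12)=-23922, T(13)=312471, T(14)=-674194, T(15)=363131, T(16)=1921262, T(17)=-6280305, T(18)=7523086; answer 7523086
Step 2: R1 = 7523086; d = 50267; 50267 = 7 * 43 * 167; number of divisors = (1+1) * (1+1) * (1+1) = 8; answer 8
Step 3: R2 = 8; w = -10; -8*(-10)^2 - 2*(-10)^1 - 5 = (-800) + (20) + (-5) = -785; answer -785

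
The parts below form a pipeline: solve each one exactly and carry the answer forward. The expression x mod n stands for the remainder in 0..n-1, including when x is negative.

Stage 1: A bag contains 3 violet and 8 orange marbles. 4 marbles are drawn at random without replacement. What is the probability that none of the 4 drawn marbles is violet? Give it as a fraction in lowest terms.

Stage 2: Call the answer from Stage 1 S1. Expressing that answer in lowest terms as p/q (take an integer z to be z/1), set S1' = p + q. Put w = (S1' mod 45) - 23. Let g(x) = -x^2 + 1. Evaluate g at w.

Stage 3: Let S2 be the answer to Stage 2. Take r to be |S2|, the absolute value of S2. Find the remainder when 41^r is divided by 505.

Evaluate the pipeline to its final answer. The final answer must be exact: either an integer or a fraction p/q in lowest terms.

Stage 1: total draws C(11,4) = 330; favorable C(8,4) = 70; P = 7/33; answer 7/33
Stage 2: S1 = 7/33; threaded value p + q = 40; w = 17; -1*(17)^2 + 1 = (-289) + (1) = -288; answer -288
Stage 3: S2 = -288; r = 288; squarings mod 505: 41^1=41, 41^2=166, 41^4=286, 41^8=491, 41^16=196, 41^32=36, 41^64=286, 41^128=491, 41^256=196; 41^288 = 41^32 * 41^256 = 491 (mod 505); answer 491

491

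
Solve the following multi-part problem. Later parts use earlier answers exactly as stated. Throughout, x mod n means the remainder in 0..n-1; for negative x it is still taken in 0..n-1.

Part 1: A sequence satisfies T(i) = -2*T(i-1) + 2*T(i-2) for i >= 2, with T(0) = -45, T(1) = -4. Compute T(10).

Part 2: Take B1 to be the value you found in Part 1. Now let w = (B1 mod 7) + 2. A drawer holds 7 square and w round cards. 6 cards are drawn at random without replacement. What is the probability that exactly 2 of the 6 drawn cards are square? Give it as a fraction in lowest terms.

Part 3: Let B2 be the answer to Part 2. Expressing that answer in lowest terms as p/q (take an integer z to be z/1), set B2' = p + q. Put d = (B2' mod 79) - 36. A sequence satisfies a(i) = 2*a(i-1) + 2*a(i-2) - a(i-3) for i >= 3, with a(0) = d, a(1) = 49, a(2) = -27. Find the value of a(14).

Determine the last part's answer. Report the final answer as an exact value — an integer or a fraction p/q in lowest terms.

-147771

Part 1: T(2) = -2*(-4) + 2*(-45) = -82; iterating: T(2)=-82, T(3)=156, T(4)=-476, T(5)=1264, T(6)=-3480, T(7)=9488, T(8)=-25936, T(9)=70848, T(10)=-193568; answer -193568
Part 2: B1 = -193568; w = 5; total draws C(12,6) = 924; favorable C(7,2)*C(5,4) = 105; P = 5/44; answer 5/44
Part 3: B2 = 5/44; threaded value p + q = 49; d = 13; a(3) = 2*(-27) + 2*(49) - 1*(13) = 31; iterating: a(3)=31, a(4)=-41, a(5)=7, a(6)=-99, a(7)=-143, a(8)=-491, a(9)=-1169, a(10)=-3177, a(11)=-8201, a(12)=-21587, a(13)=-56399, a(14)=-147771; answer -147771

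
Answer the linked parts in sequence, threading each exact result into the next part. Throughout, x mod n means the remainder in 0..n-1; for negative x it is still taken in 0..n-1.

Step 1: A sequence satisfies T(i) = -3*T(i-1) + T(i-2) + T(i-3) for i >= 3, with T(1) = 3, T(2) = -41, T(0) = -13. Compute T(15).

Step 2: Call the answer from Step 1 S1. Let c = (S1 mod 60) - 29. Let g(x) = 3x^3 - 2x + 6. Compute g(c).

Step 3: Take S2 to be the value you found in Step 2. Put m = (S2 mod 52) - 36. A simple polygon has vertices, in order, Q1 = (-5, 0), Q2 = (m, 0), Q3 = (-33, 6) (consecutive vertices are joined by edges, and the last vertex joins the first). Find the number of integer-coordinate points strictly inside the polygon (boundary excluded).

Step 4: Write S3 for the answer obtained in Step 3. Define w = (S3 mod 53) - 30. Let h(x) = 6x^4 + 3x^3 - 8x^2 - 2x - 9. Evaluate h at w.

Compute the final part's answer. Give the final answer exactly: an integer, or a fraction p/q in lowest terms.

Step 1: T(3) = -3*(-41) + 1*(3) + 1*(-13) = 113; iterating: T(3)=113, T(4)=-377, T(5)=1203, T(6)=-3873, T(7)=12445, T(8)=-40005, T(9)=128587, T(10)=-413321, T(11)=1328545, T(12)=-4270369, T(13)=13726331, T(14)=-44120817, T(15)=141818413; answer 141818413
Step 2: S1 = 141818413; c = -16; 3*(-16)^3 - 2*(-16)^1 + 6 = (-12288) + (32) + (6) = -12250; answer -12250
Step 3: S2 = -12250; m = -14; cross terms: (-5*0 - -14*0)=0, (-14*6 - -33*0)=-84, (-33*0 - -5*6)=30; twice the area = |-54| = 54; area = 27; boundary points = 9 + 1 + 2 = 12; strictly interior points = area - boundary/2 + 1 = 22; answer 22
Step 4: S3 = 22; w = -8; 6*(-8)^4 + 3*(-8)^3 - 8*(-8)^2 - 2*(-8)^1 - 9 = (24576) + (-1536) + (-512) + (16) + (-9) = 22535; answer 22535

22535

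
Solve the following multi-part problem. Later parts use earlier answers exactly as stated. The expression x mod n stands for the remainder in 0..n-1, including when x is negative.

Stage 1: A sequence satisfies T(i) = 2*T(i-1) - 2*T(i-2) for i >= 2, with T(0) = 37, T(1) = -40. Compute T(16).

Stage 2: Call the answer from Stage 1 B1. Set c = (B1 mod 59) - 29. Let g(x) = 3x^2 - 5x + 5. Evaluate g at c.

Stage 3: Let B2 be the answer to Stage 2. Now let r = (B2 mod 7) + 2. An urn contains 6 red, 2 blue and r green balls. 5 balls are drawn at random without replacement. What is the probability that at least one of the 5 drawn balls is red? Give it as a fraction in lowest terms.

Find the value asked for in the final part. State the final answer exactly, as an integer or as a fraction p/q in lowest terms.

Stage 1: T(2) = 2*(-40) - 2*(37) = -154; iterating: T(2)=-154, T(3)=-228, T(4)=-148, T(5)=160, T(6)=616, T(7)=912, T(8)=592, T(9)=-640, T(10)=-2464, T(11)=-3648, T(12)=-2368, T(13)=2560, T(14)=9856, T(15)=14592, T(16)=9472; answer 9472
Stage 2: B1 = 9472; c = 3; 3*(3)^2 - 5*(3)^1 + 5 = (27) + (-15) + (5) = 17; answer 17
Stage 3: B2 = 17; r = 5; total draws C(13,5) = 1287; complement C(7,5) = 21; favorable 1287 - 21 = 1266; P = 422/429; answer 422/429

422/429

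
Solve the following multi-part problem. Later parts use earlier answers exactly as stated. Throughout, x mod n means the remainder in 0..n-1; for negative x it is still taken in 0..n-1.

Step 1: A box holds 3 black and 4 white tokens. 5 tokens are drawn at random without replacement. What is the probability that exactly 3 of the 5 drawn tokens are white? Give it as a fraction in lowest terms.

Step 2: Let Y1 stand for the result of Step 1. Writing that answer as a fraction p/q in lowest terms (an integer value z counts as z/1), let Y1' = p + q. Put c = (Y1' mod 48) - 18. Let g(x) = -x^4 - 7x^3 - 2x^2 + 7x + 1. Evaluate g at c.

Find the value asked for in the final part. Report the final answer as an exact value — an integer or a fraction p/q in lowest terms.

Step 1: total draws C(7,5) = 21; favorable C(4,3)*C(3,2) = 12; P = 4/7; answer 4/7
Step 2: Y1 = 4/7; threaded value p + q = 11; c = -7; -1*(-7)^4 - 7*(-7)^3 - 2*(-7)^2 + 7*(-7)^1 + 1 = (-2401) + (2401) + (-98) + (-49) + (1) = -146; answer -146

-146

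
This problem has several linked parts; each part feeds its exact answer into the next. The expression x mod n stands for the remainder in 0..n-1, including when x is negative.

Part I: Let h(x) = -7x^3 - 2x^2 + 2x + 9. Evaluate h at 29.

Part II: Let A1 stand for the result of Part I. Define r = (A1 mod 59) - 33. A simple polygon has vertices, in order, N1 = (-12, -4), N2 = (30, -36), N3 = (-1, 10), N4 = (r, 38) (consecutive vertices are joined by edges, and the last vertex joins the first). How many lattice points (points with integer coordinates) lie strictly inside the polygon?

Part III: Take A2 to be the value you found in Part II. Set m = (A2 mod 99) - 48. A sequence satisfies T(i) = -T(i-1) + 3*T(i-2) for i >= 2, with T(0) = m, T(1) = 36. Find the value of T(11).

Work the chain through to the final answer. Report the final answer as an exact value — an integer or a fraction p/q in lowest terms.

100065

Part I: -7*(29)^3 - 2*(29)^2 + 2*(29)^1 + 9 = (-170723) + (-1682) + (58) + (9) = -172338; answer -172338
Part II: A1 = -172338; r = -32; cross terms: (-12*-36 - 30*-4)=552, (30*10 - -1*-36)=264, (-1*38 - -32*10)=282, (-32*-4 - -12*38)=584; twice the area = |1682| = 1682; area = 841; boundary points = 2 + 1 + 1 + 2 = 6; strictly interior points = area - boundary/2 + 1 = 839; answer 839
Part III: A2 = 839; m = -1; T(2) = -1*(36) + 3*(-1) = -39; iterating: T(2)=-39, T(3)=147, T(4)=-264, T(5)=705, T(6)=-1497, T(7)=3612, T(8)=-8103, T(9)=18939, T(10)=-43248, T(11)=100065; answer 100065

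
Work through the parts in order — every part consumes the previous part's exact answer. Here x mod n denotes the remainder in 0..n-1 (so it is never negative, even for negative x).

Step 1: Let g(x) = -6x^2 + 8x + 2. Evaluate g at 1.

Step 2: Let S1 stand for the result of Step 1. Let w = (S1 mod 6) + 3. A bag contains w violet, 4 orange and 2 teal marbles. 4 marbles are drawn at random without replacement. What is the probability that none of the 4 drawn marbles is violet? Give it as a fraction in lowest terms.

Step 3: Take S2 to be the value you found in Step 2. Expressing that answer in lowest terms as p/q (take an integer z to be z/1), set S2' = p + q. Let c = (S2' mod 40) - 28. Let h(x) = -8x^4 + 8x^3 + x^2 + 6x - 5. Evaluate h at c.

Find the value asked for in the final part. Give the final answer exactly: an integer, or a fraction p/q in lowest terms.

Step 1: -6*(1)^2 + 8*(1)^1 + 2 = (-6) + (8) + (2) = 4; answer 4
Step 2: S1 = 4; w = 7; total draws C(13,4) = 715; favorable C(6,4) = 15; P = 3/143; answer 3/143
Step 3: S2 = 3/143; threaded value p + q = 146; c = -2; -8*(-2)^4 + 8*(-2)^3 + 1*(-2)^2 + 6*(-2)^1 - 5 = (-128) + (-64) + (4) + (-12) + (-5) = -205; answer -205

-205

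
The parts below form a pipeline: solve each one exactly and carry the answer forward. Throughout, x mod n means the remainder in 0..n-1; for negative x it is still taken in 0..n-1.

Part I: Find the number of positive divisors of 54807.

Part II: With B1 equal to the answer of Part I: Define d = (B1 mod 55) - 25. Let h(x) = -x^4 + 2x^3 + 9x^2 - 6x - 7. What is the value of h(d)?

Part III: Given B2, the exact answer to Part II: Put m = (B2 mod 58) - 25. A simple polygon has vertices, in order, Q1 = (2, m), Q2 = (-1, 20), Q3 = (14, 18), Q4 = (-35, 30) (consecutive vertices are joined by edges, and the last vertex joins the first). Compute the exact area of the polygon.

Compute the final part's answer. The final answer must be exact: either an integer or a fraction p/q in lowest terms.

774

Part I: 54807 = 3 * 18269; number of divisors = (1+1) * (1+1) = 4; answer 4
Part II: B1 = 4; d = -21; -1*(-21)^4 + 2*(-21)^3 + 9*(-21)^2 - 6*(-21)^1 - 7 = (-194481) + (-18522) + (3969) + (126) + (-7) = -208915; answer -208915
Part III: B2 = -208915; m = -24; cross terms: (2*20 - -1*-24)=16, (-1*18 - 14*20)=-298, (14*30 - -35*18)=1050, (-35*-24 - 2*30)=780; twice the area = |1548| = 1548; area = 774; answer 774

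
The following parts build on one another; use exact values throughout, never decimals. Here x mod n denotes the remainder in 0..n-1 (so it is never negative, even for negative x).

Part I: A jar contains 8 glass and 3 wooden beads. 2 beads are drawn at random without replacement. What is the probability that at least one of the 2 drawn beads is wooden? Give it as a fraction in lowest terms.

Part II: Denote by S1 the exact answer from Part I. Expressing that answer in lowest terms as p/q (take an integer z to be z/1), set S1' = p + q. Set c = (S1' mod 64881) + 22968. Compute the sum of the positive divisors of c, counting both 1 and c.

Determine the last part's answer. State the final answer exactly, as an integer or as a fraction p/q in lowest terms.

Part I: total draws C(11,2) = 55; complement C(8,2) = 28; favorable 55 - 28 = 27; P = 27/55; answer 27/55
Part II: S1 = 27/55; threaded value p + q = 82; c = 23050; 23050 = 2 * 5^2 * 461; sigma = (1 + 2) * (1 + 5 + 25) * (1 + 461) = 3 * 31 * 462 = 42966; answer 42966

42966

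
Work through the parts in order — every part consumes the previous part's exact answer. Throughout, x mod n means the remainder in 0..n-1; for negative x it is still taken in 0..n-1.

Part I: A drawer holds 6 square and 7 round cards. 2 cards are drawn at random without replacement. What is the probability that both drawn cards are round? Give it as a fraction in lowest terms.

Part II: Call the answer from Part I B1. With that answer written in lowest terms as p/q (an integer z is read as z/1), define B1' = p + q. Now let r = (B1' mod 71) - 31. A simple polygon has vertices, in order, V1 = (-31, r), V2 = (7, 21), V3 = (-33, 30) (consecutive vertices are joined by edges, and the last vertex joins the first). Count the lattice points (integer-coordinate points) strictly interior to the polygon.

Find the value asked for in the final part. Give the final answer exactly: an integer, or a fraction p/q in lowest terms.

541

Part I: total draws C(13,2) = 78; favorable C(7,2) = 21; P = 7/26; answer 7/26
Part II: B1 = 7/26; threaded value p + q = 33; r = 2; cross terms: (-31*21 - 7*2)=-665, (7*30 - -33*21)=903, (-33*2 - -31*30)=864; twice the area = |1102| = 1102; area = 551; boundary points = 19 + 1 + 2 = 22; strictly interior points = area - boundary/2 + 1 = 541; answer 541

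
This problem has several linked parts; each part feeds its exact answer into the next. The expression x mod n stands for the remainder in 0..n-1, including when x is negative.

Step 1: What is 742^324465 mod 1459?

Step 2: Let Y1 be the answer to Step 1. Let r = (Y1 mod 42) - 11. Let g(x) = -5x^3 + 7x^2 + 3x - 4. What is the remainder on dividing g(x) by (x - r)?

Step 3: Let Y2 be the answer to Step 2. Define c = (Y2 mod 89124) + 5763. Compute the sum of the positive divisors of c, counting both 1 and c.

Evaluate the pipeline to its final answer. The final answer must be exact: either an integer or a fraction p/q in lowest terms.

217728

Step 1: squarings mod 1459: 742^1=742, 742^2=521, 742^4=67, 742^8=112, 742^16=872, 742^32=245, 742^64=206, 742^128=125, 742^256=1035, 742^512=319, 742^1024=1090, 742^2048=474, 742^4096=1449, 742^8192=100, 742^16384=1246, 742^32768=140, 742^65536=633, 742^131072=923, 742^262144=1332; 742^324465 = 742^1 * 742^16 * 742^32 * 742^64 * 742^256 * 742^512 * 742^4096 * 742^8192 * 742^16384 * 742^32768 * 742^262144 = 476 (mod 1459); answer 476
Step 2: Y1 = 476; r = 3; remainder = value at the root: -5*(3)^3 + 7*(3)^2 + 3*(3)^1 - 4 = (-135) + (63) + (9) + (-4) = -67; answer -67
Step 3: Y2 = -67; c = 94820; 94820 = 2^2 * 5 * 11 * 431; sigma = (1 + 2 + 4) * (1 + 5) * (1 + 11) * (1 + 431) = 7 * 6 * 12 * 432 = 217728; answer 217728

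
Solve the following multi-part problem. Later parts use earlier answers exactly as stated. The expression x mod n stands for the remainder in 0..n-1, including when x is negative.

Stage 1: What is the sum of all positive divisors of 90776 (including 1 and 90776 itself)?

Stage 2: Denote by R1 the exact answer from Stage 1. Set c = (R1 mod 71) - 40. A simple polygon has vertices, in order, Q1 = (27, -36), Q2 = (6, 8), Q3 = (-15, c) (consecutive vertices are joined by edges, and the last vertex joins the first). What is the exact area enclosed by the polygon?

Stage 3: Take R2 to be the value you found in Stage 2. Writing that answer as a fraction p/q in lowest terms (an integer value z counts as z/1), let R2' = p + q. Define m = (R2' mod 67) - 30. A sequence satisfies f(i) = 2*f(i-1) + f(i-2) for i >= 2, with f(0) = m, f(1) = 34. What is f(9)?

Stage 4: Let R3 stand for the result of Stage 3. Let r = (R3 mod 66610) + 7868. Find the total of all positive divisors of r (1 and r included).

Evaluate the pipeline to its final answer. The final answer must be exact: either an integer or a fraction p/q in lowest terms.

100680

Stage 1: 90776 = 2^3 * 7 * 1621; sigma = (1 + 2 + 4 + 8) * (1 + 7) * (1 + 1621) = 15 * 8 * 1622 = 194640; answer 194640
Stage 2: R1 = 194640; c = -11; cross terms: (27*8 - 6*-36)=432, (6*-11 - -15*8)=54, (-15*-36 - 27*-11)=837; twice the area = |1323| = 1323; area = 1323/2; answer 1323/2
Stage 3: R2 = 1323/2; threaded value p + q = 1325; m = 22; f(2) = 2*(34) + 1*(22) = 90; iterating: f(2)=90, f(3)=214, f(4)=518, f(5)=1250, f(6)=3018, f(7)=7286, f(8)=17590, f(9)=42466; answer 42466
Stage 4: R3 = 42466; r = 50334; 50334 = 2 * 3 * 8389; sigma = (1 + 2) * (1 + 3) * (1 + 8389) = 3 * 4 * 8390 = 100680; answer 100680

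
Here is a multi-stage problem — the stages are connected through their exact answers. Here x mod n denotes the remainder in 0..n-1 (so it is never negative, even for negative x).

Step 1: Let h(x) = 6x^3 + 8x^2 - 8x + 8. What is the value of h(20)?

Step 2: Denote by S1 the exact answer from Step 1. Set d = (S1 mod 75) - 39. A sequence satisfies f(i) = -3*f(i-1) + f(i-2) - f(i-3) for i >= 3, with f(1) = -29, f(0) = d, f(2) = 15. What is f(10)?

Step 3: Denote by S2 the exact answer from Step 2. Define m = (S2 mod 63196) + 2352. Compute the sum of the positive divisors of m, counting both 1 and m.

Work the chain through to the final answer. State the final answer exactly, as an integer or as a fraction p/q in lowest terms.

56432

Step 1: 6*(20)^3 + 8*(20)^2 - 8*(20)^1 + 8 = (48000) + (3200) + (-160) + (8) = 51048; answer 51048
Step 2: S1 = 51048; d = 9; f(3) = -3*(15) + 1*(-29) - 1*(9) = -83; iterating: f(3)=-83, f(4)=293, f(5)=-977, f(6)=3307, f(7)=-11191, f(8)=37857, f(9)=-128069, f(10)=433255; answer 433255
Step 3: S2 = 433255; m = 56431; 56431 is prime, so its only divisors are 1 and 56431; sigma = 1 + 56431 = 56432; answer 56432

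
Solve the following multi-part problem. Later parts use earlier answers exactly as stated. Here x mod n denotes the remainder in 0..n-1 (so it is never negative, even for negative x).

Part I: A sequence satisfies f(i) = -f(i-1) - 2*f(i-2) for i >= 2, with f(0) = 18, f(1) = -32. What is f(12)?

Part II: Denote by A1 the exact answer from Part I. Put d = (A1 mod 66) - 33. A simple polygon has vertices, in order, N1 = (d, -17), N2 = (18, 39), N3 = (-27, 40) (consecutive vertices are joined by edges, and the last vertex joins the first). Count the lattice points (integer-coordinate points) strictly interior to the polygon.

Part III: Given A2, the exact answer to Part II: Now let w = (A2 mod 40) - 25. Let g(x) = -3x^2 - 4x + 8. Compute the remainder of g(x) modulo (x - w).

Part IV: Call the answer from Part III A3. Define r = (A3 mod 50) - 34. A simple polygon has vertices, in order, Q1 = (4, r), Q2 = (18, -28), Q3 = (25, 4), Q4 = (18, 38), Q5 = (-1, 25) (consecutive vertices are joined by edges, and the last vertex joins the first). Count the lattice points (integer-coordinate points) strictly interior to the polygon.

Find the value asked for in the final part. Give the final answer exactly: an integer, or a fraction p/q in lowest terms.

Part I: f(2) = -1*(-32) - 2*(18) = -4; iterating: f(2)=-4, f(3)=68, f(4)=-60, f(5)=-76, f(6)=196, f(7)=-44, f(8)=-348, f(9)=436, f(10)=260, f(11)=-1132, f(12)=612; answer 612
Part II: A1 = 612; d = -15; cross terms: (-15*39 - 18*-17)=-279, (18*40 - -27*39)=1773, (-27*-17 - -15*40)=1059; twice the area = |2553| = 2553; area = 2553/2; boundary points = 1 + 1 + 3 = 5; strictly interior points = area - boundary/2 + 1 = 1275; answer 1275
Part III: A2 = 1275; w = 10; remainder = value at the root: -3*(10)^2 - 4*(10)^1 + 8 = (-300) + (-40) + (8) = -332; answer -332
Part IV: A3 = -332; r = -16; cross terms: (4*-28 - 18*-16)=176, (18*4 - 25*-28)=772, (25*38 - 18*4)=878, (18*25 - -1*38)=488, (-1*-16 - 4*25)=-84; twice the area = |2230| = 2230; area = 1115; boundary points = 2 + 1 + 1 + 1 + 1 = 6; strictly interior points = area - boundary/2 + 1 = 1113; answer 1113

1113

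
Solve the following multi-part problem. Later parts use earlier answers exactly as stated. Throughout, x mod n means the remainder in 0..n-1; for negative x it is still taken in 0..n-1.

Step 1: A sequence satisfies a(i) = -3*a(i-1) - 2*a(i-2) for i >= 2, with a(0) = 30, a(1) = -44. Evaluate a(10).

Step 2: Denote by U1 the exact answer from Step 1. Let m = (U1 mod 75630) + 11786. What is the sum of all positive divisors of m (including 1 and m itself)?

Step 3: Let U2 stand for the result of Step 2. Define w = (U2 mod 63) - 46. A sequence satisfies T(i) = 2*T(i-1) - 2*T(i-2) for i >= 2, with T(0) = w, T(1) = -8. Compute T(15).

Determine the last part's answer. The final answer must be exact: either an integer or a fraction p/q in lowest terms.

Step 1: a(2) = -3*(-44) - 2*(30) = 72; iterating: a(2)=72, a(3)=-128, a(4)=240, a(5)=-464, a(6)=912, a(7)=-1808, a(8)=3600, a(9)=-7184, a(10)=14352; answer 14352
Step 2: U1 = 14352; m = 26138; 26138 = 2 * 7 * 1867; sigma = (1 + 2) * (1 + 7) * (1 + 1867) = 3 * 8 * 1868 = 44832; answer 44832
Step 3: U2 = 44832; w = -7; T(2) = 2*(-8) - 2*(-7) = -2; iterating: T(2)=-2, T(3)=12, T(4)=28, T(5)=32, T(6)=8, T(7)=-48, T(8)=-112, T(9)=-128, T(10)=-32, T(11)=192, T(12)=448, T(13)=512, T(14)=128, T(15)=-768; answer -768

-768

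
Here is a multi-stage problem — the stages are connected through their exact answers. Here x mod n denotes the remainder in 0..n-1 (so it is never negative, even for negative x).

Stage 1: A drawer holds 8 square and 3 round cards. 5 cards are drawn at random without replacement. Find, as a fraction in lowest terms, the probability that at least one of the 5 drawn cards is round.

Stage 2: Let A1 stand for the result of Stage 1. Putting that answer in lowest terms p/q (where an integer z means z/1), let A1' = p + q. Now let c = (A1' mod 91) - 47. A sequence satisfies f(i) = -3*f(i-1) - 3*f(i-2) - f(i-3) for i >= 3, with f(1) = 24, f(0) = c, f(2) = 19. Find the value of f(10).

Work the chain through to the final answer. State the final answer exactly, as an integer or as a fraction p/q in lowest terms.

3315

Stage 1: total draws C(11,5) = 462; complement C(8,5) = 56; favorable 462 - 56 = 406; P = 29/33; answer 29/33
Stage 2: A1 = 29/33; threaded value p + q = 62; c = 15; f(3) = -3*(19) - 3*(24) - 1*(15) = -144; iterating: f(3)=-144, f(4)=351, f(5)=-640, f(6)=1011, f(7)=-1464, f(8)=1999, f(9)=-2616, f(10)=3315; answer 3315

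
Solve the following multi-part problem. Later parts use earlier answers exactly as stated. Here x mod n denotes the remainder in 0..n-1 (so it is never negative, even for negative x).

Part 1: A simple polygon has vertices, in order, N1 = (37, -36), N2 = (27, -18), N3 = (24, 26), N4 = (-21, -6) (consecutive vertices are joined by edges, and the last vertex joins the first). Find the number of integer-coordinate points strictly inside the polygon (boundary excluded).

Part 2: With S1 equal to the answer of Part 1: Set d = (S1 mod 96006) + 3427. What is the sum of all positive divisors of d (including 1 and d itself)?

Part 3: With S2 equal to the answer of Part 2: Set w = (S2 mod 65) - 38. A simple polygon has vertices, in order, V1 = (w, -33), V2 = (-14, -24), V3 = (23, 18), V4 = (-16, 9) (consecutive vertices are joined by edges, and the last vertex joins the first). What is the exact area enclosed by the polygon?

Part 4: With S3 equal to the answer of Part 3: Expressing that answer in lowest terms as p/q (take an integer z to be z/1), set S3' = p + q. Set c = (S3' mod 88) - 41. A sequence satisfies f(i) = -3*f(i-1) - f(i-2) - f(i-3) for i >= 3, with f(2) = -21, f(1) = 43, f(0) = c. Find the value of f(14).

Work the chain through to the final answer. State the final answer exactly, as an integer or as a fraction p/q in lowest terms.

-661803

Part 1: cross terms: (37*-18 - 27*-36)=306, (27*26 - 24*-18)=1134, (24*-6 - -21*26)=402, (-21*-36 - 37*-6)=978; twice the area = |2820| = 2820; area = 1410; boundary points = 2 + 1 + 1 + 2 = 6; strictly interior points = area - boundary/2 + 1 = 1408; answer 1408
Part 2: S1 = 1408; d = 4835; 4835 = 5 * 967; sigma = (1 + 5) * (1 + 967) = 6 * 968 = 5808; answer 5808
Part 3: S2 = 5808; w = -15; cross terms: (-15*-24 - -14*-33)=-102, (-14*18 - 23*-24)=300, (23*9 - -16*18)=495, (-16*-33 - -15*9)=663; twice the area = |1356| = 1356; area = 678; answer 678
Part 4: S3 = 678; threaded value p + q = 679; c = 22; f(3) = -3*(-21) - 1*(43) - 1*(22) = -2; iterating: f(3)=-2, f(4)=-16, f(5)=71, f(6)=-195, f(7)=530, f(8)=-1466, f(9)=4063, f(10)=-11253, f(11)=31162, f(12)=-86296, f(13)=238979, f(14)=-661803; answer -661803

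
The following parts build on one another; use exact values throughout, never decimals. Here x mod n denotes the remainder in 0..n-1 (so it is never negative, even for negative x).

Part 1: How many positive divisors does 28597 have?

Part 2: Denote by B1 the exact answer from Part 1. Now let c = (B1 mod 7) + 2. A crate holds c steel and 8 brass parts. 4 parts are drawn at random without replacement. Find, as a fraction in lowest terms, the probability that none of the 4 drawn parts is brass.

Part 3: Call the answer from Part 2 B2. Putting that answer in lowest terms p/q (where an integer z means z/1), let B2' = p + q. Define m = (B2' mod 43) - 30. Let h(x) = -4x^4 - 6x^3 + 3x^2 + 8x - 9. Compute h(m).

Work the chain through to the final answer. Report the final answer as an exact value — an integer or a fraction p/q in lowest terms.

Part 1: 28597 is prime, so its only divisors are 1 and 28597; count = 2; answer 2
Part 2: B1 = 2; c = 4; total draws C(12,4) = 495; favorable C(4,4) = 1; P = 1/495; answer 1/495
Part 3: B2 = 1/495; threaded value p + q = 496; m = -7; -4*(-7)^4 - 6*(-7)^3 + 3*(-7)^2 + 8*(-7)^1 - 9 = (-9604) + (2058) + (147) + (-56) + (-9) = -7464; answer -7464

-7464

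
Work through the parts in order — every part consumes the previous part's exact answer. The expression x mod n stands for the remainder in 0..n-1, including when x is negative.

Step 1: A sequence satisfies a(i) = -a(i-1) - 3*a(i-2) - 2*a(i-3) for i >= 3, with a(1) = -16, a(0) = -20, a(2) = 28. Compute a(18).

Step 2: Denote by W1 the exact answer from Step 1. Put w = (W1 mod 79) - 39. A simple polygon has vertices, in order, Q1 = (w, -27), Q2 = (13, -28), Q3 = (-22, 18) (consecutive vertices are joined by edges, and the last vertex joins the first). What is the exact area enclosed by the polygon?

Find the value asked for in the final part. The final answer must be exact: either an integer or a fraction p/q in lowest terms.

Step 1: a(3) = -1*(28) - 3*(-16) - 2*(-20) = 60; iterating: a(3)=60, a(4)=-112, a(5)=-124, a(6)=340, a(7)=256, a(8)=-1028, a(9)=-420, a(10)=2992, a(11)=324, a(12)=-8460, a(13)=1504, a(14)=23228, a(15)=-10820, a(16)=-61872, a(17)=47876, a(18)=159380; answer 159380
Step 2: W1 = 159380; w = -2; cross terms: (-2*-28 - 13*-27)=407, (13*18 - -22*-28)=-382, (-22*-27 - -2*18)=630; twice the area = |655| = 655; area = 655/2; answer 655/2

655/2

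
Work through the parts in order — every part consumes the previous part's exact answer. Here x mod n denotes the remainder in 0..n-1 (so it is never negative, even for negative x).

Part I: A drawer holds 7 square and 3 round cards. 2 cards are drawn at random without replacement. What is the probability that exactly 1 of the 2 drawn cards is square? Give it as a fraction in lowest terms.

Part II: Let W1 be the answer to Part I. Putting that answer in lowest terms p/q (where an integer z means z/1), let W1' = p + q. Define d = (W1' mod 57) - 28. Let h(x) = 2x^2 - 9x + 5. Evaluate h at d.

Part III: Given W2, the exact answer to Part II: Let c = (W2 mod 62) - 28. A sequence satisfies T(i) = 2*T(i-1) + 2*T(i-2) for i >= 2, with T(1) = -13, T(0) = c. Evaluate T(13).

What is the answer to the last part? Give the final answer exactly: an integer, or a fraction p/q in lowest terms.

Part I: total draws C(10,2) = 45; favorable C(7,1)*C(3,1) = 21; P = 7/15; answer 7/15
Part II: W1 = 7/15; threaded value p + q = 22; d = -6; 2*(-6)^2 - 9*(-6)^1 + 5 = (72) + (54) + (5) = 131; answer 131
Part III: W2 = 131; c = -21; T(2) = 2*(-13) + 2*(-21) = -68; iterating: T(2)=-68, T(3)=-162, T(4)=-460, T(5)=-1244, T(6)=-3408, T(7)=-9304, T(8)=-25424, T(9)=-69456, T(10)=-189760, T(11)=-518432, T(12)=-1416384, T(13)=-3869632; answer -3869632

-3869632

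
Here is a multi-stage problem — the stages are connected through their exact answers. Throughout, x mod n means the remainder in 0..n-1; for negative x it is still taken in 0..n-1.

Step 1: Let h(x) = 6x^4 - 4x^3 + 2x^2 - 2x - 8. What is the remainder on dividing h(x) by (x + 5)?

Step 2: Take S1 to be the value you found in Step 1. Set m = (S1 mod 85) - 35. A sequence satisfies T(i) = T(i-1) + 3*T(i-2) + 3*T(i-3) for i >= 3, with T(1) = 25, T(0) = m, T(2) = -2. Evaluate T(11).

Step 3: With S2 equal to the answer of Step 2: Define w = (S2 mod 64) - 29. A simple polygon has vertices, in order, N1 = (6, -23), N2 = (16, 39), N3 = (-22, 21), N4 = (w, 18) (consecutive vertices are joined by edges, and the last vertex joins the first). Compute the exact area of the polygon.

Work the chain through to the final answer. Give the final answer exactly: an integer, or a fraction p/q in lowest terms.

Step 1: remainder = value at the root: 6*(-5)^4 - 4*(-5)^3 + 2*(-5)^2 - 2*(-5)^1 - 8 = (3750) + (500) + (50) + (10) + (-8) = 4302; answer 4302
Step 2: S1 = 4302; m = 17; T(3) = 1*(-2) + 3*(25) + 3*(17) = 124; iterating: T(3)=124, T(4)=193, T(5)=559, T(6)=1510, T(7)=3766, T(8)=9973, T(9)=25801, T(10)=67018, T(11)=174340; answer 174340
Step 3: S2 = 174340; w = -25; cross terms: (6*39 - 16*-23)=602, (16*21 - -22*39)=1194, (-22*18 - -25*21)=129, (-25*-23 - 6*18)=467; twice the area = |2392| = 2392; area = 1196; answer 1196

1196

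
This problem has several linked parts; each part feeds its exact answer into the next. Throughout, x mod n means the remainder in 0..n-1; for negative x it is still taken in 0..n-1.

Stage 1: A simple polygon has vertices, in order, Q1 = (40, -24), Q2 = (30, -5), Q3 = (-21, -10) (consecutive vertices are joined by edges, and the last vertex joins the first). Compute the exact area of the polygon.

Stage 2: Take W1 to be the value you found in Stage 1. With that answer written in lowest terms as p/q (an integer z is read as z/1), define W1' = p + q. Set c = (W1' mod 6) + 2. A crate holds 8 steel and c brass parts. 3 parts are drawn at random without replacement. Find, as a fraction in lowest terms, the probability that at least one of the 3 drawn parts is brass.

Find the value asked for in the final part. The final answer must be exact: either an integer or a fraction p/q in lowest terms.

109/165

Stage 1: cross terms: (40*-5 - 30*-24)=520, (30*-10 - -21*-5)=-405, (-21*-24 - 40*-10)=904; twice the area = |1019| = 1019; area = 1019/2; answer 1019/2
Stage 2: W1 = 1019/2; threaded value p + q = 1021; c = 3; total draws C(11,3) = 165; complement C(8,3) = 56; favorable 165 - 56 = 109; P = 109/165; answer 109/165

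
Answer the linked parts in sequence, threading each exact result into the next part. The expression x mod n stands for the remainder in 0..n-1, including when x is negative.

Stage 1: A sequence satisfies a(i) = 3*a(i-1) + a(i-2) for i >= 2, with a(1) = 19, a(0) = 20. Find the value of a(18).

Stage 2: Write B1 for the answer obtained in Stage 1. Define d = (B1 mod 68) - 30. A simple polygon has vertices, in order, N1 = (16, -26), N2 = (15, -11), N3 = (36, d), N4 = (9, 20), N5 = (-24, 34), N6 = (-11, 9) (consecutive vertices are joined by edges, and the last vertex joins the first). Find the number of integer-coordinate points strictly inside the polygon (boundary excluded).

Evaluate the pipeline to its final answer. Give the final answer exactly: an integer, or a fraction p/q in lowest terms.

Stage 1: a(2) = 3*(19) + 1*(20) = 77; iterating: a(2)=77, a(3)=250, a(4)=827, a(5)=2731, a(6)=9020, a(7)=29791, a(8)=98393, a(9)=324970, a(10)=1073303, a(11)=3544879, a(12)=11707940, a(13)=38668699, a(14)=127714037, a(15)=421810810, a(16)=1393146467, a(17)=4601250211, a(18)=15196897100; answer 15196897100
Stage 2: B1 = 15196897100; d = 30; cross terms: (16*-11 - 15*-26)=214, (15*30 - 36*-11)=846, (36*20 - 9*30)=450, (9*34 - -24*20)=786, (-24*9 - -11*34)=158, (-11*-26 - 16*9)=142; twice the area = |2596| = 2596; area = 1298; boundary points = 1 + 1 + 1 + 1 + 1 + 1 = 6; strictly interior points = area - boundary/2 + 1 = 1296; answer 1296

1296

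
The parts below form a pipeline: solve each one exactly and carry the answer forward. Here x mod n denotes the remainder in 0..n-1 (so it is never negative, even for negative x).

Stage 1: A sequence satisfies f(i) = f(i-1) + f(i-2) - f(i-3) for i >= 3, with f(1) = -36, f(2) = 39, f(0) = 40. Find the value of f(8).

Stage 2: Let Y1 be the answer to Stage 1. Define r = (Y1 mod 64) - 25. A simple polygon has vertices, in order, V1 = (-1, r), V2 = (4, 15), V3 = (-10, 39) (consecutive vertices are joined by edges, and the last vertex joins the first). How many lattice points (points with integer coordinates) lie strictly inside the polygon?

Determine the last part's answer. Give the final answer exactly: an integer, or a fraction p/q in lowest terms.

87

Stage 1: f(3) = 1*(39) + 1*(-36) - 1*(40) = -37; iterating: f(3)=-37, f(4)=38, f(5)=-38, f(6)=37, f(7)=-39, f(8)=36; answer 36
Stage 2: Y1 = 36; r = 11; cross terms: (-1*15 - 4*11)=-59, (4*39 - -10*15)=306, (-10*11 - -1*39)=-71; twice the area = |176| = 176; area = 88; boundary points = 1 + 2 + 1 = 4; strictly interior points = area - boundary/2 + 1 = 87; answer 87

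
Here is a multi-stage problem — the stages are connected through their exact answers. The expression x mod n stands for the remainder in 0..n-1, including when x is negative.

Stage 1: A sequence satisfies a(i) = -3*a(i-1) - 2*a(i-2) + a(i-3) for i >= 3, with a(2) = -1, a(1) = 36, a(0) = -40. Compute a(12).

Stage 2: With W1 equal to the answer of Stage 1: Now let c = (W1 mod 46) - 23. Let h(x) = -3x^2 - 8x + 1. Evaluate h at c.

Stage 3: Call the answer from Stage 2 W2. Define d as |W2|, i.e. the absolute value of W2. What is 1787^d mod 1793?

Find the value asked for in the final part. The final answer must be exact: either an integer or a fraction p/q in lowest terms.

Stage 1: a(3) = -3*(-1) - 2*(36) + 1*(-40) = -109; iterating: a(3)=-109, a(4)=365, a(5)=-878, a(6)=1795, a(7)=-3264, a(8)=5324, a(9)=-7649, a(10)=9035, a(11)=-6483, a(12)=-6270; answer -6270
Stage 2: W1 = -6270; c = 9; -3*(9)^2 - 8*(9)^1 + 1 = (-243) + (-72) + (1) = -314; answer -314
Stage 3: W2 = -314; d = 314; squarings mod 1793: 1787^1=1787, 1787^2=36, 1787^4=1296, 1787^8=1368, 1787^16=1325, 1787^32=278, 1787^64=185, 1787^128=158, 1787^256=1655; 1787^314 = 1787^2 * 1787^8 * 1787^16 * 1787^32 * 1787^256 = 1593 (mod 1793); answer 1593

1593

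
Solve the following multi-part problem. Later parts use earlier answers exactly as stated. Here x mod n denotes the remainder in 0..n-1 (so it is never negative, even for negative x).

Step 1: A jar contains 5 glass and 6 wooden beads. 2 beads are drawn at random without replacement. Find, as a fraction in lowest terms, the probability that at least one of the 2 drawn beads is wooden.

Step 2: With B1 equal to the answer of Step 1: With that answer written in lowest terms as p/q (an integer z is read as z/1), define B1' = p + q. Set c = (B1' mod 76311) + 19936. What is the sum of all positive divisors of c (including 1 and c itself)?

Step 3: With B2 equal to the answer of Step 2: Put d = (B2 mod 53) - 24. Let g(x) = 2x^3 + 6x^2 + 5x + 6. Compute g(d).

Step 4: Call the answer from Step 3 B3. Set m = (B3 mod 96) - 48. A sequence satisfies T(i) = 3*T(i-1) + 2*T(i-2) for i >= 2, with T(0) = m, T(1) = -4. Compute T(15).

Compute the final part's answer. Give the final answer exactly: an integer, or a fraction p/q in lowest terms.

406932646

Step 1: total draws C(11,2) = 55; complement C(5,2) = 10; favorable 55 - 10 = 45; P = 9/11; answer 9/11
Step 2: B1 = 9/11; threaded value p + q = 20; c = 19956; 19956 = 2^2 * 3 * 1663; sigma = (1 + 2 + 4) * (1 + 3) * (1 + 1663) = 7 * 4 * 1664 = 46592; answer 46592
Step 3: B2 = 46592; d = -19; 2*(-19)^3 + 6*(-19)^2 + 5*(-19)^1 + 6 = (-13718) + (2166) + (-95) + (6) = -11641; answer -11641
Step 4: B3 = -11641; m = 23; T(2) = 3*(-4) + 2*(23) = 34; iterating: T(2)=34, T(3)=94, T(4)=350, T(5)=1238, T(6)=4414, T(7)=15718, T(8)=55982, T(9)=199382, T(10)=710110, T(11)=2529094, T(12)=9007502, T(13)=32080694, T(14)=114257086, T(15)=406932646; answer 406932646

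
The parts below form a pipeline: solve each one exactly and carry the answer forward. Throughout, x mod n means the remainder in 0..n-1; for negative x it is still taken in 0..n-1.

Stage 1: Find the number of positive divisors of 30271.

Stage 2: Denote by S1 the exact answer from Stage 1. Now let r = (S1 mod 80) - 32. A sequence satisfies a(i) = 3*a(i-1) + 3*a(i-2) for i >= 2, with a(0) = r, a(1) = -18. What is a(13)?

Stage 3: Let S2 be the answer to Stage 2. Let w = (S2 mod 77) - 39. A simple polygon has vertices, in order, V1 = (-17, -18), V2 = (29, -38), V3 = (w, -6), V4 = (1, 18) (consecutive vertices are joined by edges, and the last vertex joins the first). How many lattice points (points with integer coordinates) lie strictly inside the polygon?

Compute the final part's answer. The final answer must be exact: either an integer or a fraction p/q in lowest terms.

Stage 1: 30271 is prime, so its only divisors are 1 and 30271; count = 2; answer 2
Stage 2: S1 = 2; r = -30; a(2) = 3*(-18) + 3*(-30) = -144; iterating: a(2)=-144, a(3)=-486, a(4)=-1890, a(5)=-7128, a(6)=-27054, a(7)=-102546, a(8)=-388800, a(9)=-1474038, a(10)=-5588514, a(11)=-21187656, a(12)=-80328510, a(13)=-304548498; answer -304548498
Stage 3: S2 = -304548498; w = 15; cross terms: (-17*-38 - 29*-18)=1168, (29*-6 - 15*-38)=396, (15*18 - 1*-6)=276, (1*-18 - -17*18)=288; twice the area = |2128| = 2128; area = 1064; boundary points = 2 + 2 + 2 + 18 = 24; strictly interior points = area - boundary/2 + 1 = 1053; answer 1053

1053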